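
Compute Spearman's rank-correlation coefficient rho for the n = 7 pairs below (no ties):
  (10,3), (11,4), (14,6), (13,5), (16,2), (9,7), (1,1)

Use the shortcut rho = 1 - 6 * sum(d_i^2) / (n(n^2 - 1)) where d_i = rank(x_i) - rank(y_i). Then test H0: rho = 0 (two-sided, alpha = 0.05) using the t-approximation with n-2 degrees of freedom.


Step 1: Rank x and y separately (midranks; no ties here).
rank(x): 10->3, 11->4, 14->6, 13->5, 16->7, 9->2, 1->1
rank(y): 3->3, 4->4, 6->6, 5->5, 2->2, 7->7, 1->1
Step 2: d_i = R_x(i) - R_y(i); compute d_i^2.
  (3-3)^2=0, (4-4)^2=0, (6-6)^2=0, (5-5)^2=0, (7-2)^2=25, (2-7)^2=25, (1-1)^2=0
sum(d^2) = 50.
Step 3: rho = 1 - 6*50 / (7*(7^2 - 1)) = 1 - 300/336 = 0.107143.
Step 4: Under H0, t = rho * sqrt((n-2)/(1-rho^2)) = 0.2410 ~ t(5).
Step 5: Two-sided p-value from the t-distribution with 5 df = 0.819151.
Step 6: alpha = 0.05. fail to reject H0.

rho = 0.1071, p = 0.819151, fail to reject H0 at alpha = 0.05.


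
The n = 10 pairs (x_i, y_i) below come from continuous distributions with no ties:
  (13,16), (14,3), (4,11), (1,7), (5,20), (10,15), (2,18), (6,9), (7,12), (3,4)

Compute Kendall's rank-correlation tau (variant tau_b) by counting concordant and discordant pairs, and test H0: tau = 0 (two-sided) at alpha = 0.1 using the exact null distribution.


Step 1: Enumerate the 45 unordered pairs (i,j) with i<j and classify each by sign(x_j-x_i) * sign(y_j-y_i).
  (1,2):dx=+1,dy=-13->D; (1,3):dx=-9,dy=-5->C; (1,4):dx=-12,dy=-9->C; (1,5):dx=-8,dy=+4->D
  (1,6):dx=-3,dy=-1->C; (1,7):dx=-11,dy=+2->D; (1,8):dx=-7,dy=-7->C; (1,9):dx=-6,dy=-4->C
  (1,10):dx=-10,dy=-12->C; (2,3):dx=-10,dy=+8->D; (2,4):dx=-13,dy=+4->D; (2,5):dx=-9,dy=+17->D
  (2,6):dx=-4,dy=+12->D; (2,7):dx=-12,dy=+15->D; (2,8):dx=-8,dy=+6->D; (2,9):dx=-7,dy=+9->D
  (2,10):dx=-11,dy=+1->D; (3,4):dx=-3,dy=-4->C; (3,5):dx=+1,dy=+9->C; (3,6):dx=+6,dy=+4->C
  (3,7):dx=-2,dy=+7->D; (3,8):dx=+2,dy=-2->D; (3,9):dx=+3,dy=+1->C; (3,10):dx=-1,dy=-7->C
  (4,5):dx=+4,dy=+13->C; (4,6):dx=+9,dy=+8->C; (4,7):dx=+1,dy=+11->C; (4,8):dx=+5,dy=+2->C
  (4,9):dx=+6,dy=+5->C; (4,10):dx=+2,dy=-3->D; (5,6):dx=+5,dy=-5->D; (5,7):dx=-3,dy=-2->C
  (5,8):dx=+1,dy=-11->D; (5,9):dx=+2,dy=-8->D; (5,10):dx=-2,dy=-16->C; (6,7):dx=-8,dy=+3->D
  (6,8):dx=-4,dy=-6->C; (6,9):dx=-3,dy=-3->C; (6,10):dx=-7,dy=-11->C; (7,8):dx=+4,dy=-9->D
  (7,9):dx=+5,dy=-6->D; (7,10):dx=+1,dy=-14->D; (8,9):dx=+1,dy=+3->C; (8,10):dx=-3,dy=-5->C
  (9,10):dx=-4,dy=-8->C
Step 2: C = 24, D = 21, total pairs = 45.
Step 3: tau = (C - D)/(n(n-1)/2) = (24 - 21)/45 = 0.066667.
Step 4: Exact two-sided p-value (enumerate n! = 3628800 permutations of y under H0): p = 0.861801.
Step 5: alpha = 0.1. fail to reject H0.

tau_b = 0.0667 (C=24, D=21), p = 0.861801, fail to reject H0.


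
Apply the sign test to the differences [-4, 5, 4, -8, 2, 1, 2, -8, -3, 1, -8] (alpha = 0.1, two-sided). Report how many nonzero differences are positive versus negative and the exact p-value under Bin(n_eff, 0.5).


Step 1: Discard zero differences. Original n = 11; n_eff = number of nonzero differences = 11.
Nonzero differences (with sign): -4, +5, +4, -8, +2, +1, +2, -8, -3, +1, -8
Step 2: Count signs: positive = 6, negative = 5.
Step 3: Under H0: P(positive) = 0.5, so the number of positives S ~ Bin(11, 0.5).
Step 4: Two-sided exact p-value = sum of Bin(11,0.5) probabilities at or below the observed probability = 1.000000.
Step 5: alpha = 0.1. fail to reject H0.

n_eff = 11, pos = 6, neg = 5, p = 1.000000, fail to reject H0.


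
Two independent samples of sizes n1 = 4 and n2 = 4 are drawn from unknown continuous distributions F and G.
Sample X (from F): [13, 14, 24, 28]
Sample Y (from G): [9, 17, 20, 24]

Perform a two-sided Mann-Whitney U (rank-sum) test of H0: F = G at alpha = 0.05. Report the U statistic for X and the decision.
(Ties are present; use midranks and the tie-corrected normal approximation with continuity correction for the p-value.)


Step 1: Combine and sort all 8 observations; assign midranks.
sorted (value, group): (9,Y), (13,X), (14,X), (17,Y), (20,Y), (24,X), (24,Y), (28,X)
ranks: 9->1, 13->2, 14->3, 17->4, 20->5, 24->6.5, 24->6.5, 28->8
Step 2: Rank sum for X: R1 = 2 + 3 + 6.5 + 8 = 19.5.
Step 3: U_X = R1 - n1(n1+1)/2 = 19.5 - 4*5/2 = 19.5 - 10 = 9.5.
       U_Y = n1*n2 - U_X = 16 - 9.5 = 6.5.
Step 4: Ties are present, so use the tie-corrected normal approximation (with continuity correction) for the p-value.
Step 5: p-value = 0.771503; compare to alpha = 0.05. fail to reject H0.

U_X = 9.5, p = 0.771503, fail to reject H0 at alpha = 0.05.


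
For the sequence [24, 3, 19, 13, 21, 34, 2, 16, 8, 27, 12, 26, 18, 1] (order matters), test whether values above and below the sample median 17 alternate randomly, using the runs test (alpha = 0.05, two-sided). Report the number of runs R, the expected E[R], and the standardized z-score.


Step 1: Compute median = 17; label A = above, B = below.
Labels in order: ABABAABBBABAAB  (n_A = 7, n_B = 7)
Step 2: Count runs R = 10.
Step 3: Under H0 (random ordering), E[R] = 2*n_A*n_B/(n_A+n_B) + 1 = 2*7*7/14 + 1 = 8.0000.
        Var[R] = 2*n_A*n_B*(2*n_A*n_B - n_A - n_B) / ((n_A+n_B)^2 * (n_A+n_B-1)) = 8232/2548 = 3.2308.
        SD[R] = 1.7974.
Step 4: Continuity-corrected z = (R - 0.5 - E[R]) / SD[R] = (10 - 0.5 - 8.0000) / 1.7974 = 0.8345.
Step 5: Two-sided p-value via normal approximation = 2*(1 - Phi(|z|)) = 0.403986.
Step 6: alpha = 0.05. fail to reject H0.

R = 10, z = 0.8345, p = 0.403986, fail to reject H0.


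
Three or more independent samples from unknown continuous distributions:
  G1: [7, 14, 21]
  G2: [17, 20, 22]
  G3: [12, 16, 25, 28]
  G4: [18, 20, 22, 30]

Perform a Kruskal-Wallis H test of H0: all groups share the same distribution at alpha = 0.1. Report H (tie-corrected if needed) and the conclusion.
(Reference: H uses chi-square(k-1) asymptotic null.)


Step 1: Combine all N = 14 observations and assign midranks.
sorted (value, group, rank): (7,G1,1), (12,G3,2), (14,G1,3), (16,G3,4), (17,G2,5), (18,G4,6), (20,G2,7.5), (20,G4,7.5), (21,G1,9), (22,G2,10.5), (22,G4,10.5), (25,G3,12), (28,G3,13), (30,G4,14)
Step 2: Sum ranks within each group.
R_1 = 13 (n_1 = 3)
R_2 = 23 (n_2 = 3)
R_3 = 31 (n_3 = 4)
R_4 = 38 (n_4 = 4)
Step 3: H = 12/(N(N+1)) * sum(R_i^2/n_i) - 3(N+1)
     = 12/(14*15) * (13^2/3 + 23^2/3 + 31^2/4 + 38^2/4) - 3*15
     = 0.057143 * 833.917 - 45
     = 2.652381.
Step 4: Ties present; correction factor C = 1 - 12/(14^3 - 14) = 0.995604. Corrected H = 2.652381 / 0.995604 = 2.664091.
Step 5: Under H0, H ~ chi^2(3); p-value = 0.446364.
Step 6: alpha = 0.1. fail to reject H0.

H = 2.6641, df = 3, p = 0.446364, fail to reject H0.


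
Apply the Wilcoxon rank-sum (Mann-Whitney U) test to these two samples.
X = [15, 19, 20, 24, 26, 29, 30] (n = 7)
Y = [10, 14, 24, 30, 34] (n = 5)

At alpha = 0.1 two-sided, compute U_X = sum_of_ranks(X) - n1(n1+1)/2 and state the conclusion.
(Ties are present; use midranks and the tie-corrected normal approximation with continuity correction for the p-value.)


Step 1: Combine and sort all 12 observations; assign midranks.
sorted (value, group): (10,Y), (14,Y), (15,X), (19,X), (20,X), (24,X), (24,Y), (26,X), (29,X), (30,X), (30,Y), (34,Y)
ranks: 10->1, 14->2, 15->3, 19->4, 20->5, 24->6.5, 24->6.5, 26->8, 29->9, 30->10.5, 30->10.5, 34->12
Step 2: Rank sum for X: R1 = 3 + 4 + 5 + 6.5 + 8 + 9 + 10.5 = 46.
Step 3: U_X = R1 - n1(n1+1)/2 = 46 - 7*8/2 = 46 - 28 = 18.
       U_Y = n1*n2 - U_X = 35 - 18 = 17.
Step 4: Ties are present, so use the tie-corrected normal approximation (with continuity correction) for the p-value.
Step 5: p-value = 1.000000; compare to alpha = 0.1. fail to reject H0.

U_X = 18, p = 1.000000, fail to reject H0 at alpha = 0.1.


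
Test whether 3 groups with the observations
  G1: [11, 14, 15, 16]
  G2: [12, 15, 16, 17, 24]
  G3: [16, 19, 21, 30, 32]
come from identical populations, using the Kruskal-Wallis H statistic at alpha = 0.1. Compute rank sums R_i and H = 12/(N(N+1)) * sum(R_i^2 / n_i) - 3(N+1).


Step 1: Combine all N = 14 observations and assign midranks.
sorted (value, group, rank): (11,G1,1), (12,G2,2), (14,G1,3), (15,G1,4.5), (15,G2,4.5), (16,G1,7), (16,G2,7), (16,G3,7), (17,G2,9), (19,G3,10), (21,G3,11), (24,G2,12), (30,G3,13), (32,G3,14)
Step 2: Sum ranks within each group.
R_1 = 15.5 (n_1 = 4)
R_2 = 34.5 (n_2 = 5)
R_3 = 55 (n_3 = 5)
Step 3: H = 12/(N(N+1)) * sum(R_i^2/n_i) - 3(N+1)
     = 12/(14*15) * (15.5^2/4 + 34.5^2/5 + 55^2/5) - 3*15
     = 0.057143 * 903.112 - 45
     = 6.606429.
Step 4: Ties present; correction factor C = 1 - 30/(14^3 - 14) = 0.989011. Corrected H = 6.606429 / 0.989011 = 6.679833.
Step 5: Under H0, H ~ chi^2(2); p-value = 0.035440.
Step 6: alpha = 0.1. reject H0.

H = 6.6798, df = 2, p = 0.035440, reject H0.


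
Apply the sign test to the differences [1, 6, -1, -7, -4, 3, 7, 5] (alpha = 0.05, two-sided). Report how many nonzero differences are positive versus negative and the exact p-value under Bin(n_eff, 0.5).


Step 1: Discard zero differences. Original n = 8; n_eff = number of nonzero differences = 8.
Nonzero differences (with sign): +1, +6, -1, -7, -4, +3, +7, +5
Step 2: Count signs: positive = 5, negative = 3.
Step 3: Under H0: P(positive) = 0.5, so the number of positives S ~ Bin(8, 0.5).
Step 4: Two-sided exact p-value = sum of Bin(8,0.5) probabilities at or below the observed probability = 0.726562.
Step 5: alpha = 0.05. fail to reject H0.

n_eff = 8, pos = 5, neg = 3, p = 0.726562, fail to reject H0.


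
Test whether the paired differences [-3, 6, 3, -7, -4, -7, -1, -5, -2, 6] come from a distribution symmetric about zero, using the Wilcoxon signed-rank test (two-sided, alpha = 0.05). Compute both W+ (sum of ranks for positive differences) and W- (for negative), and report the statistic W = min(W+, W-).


Step 1: Drop any zero differences (none here) and take |d_i|.
|d| = [3, 6, 3, 7, 4, 7, 1, 5, 2, 6]
Step 2: Midrank |d_i| (ties get averaged ranks).
ranks: |3|->3.5, |6|->7.5, |3|->3.5, |7|->9.5, |4|->5, |7|->9.5, |1|->1, |5|->6, |2|->2, |6|->7.5
Step 3: Attach original signs; sum ranks with positive sign and with negative sign.
W+ = 7.5 + 3.5 + 7.5 = 18.5
W- = 3.5 + 9.5 + 5 + 9.5 + 1 + 6 + 2 = 36.5
(Check: W+ + W- = 55 should equal n(n+1)/2 = 55.)
Step 4: Test statistic W = min(W+, W-) = 18.5.
Step 5: Ties in |d|, so use the tie-corrected normal approximation.
        E[W] = n(n+1)/4 = 10*11/4 = 27.5.
        Tie groups: |d|=3 (t=2), |d|=6 (t=2), |d|=7 (t=2); sum(t^3 - t) = 18.
        Var[W] = n(n+1)(2n+1)/24 - sum(t^3-t)/48 = 2310/24 - 18/48 = 95.875.
        z = (W - E[W]) / sqrt(Var[W]) = (18.5 - 27.5) / 9.7916 = -0.9192.
        Two-sided p = 2*Phi(z) = 0.358013.
Step 6: alpha = 0.05. fail to reject H0.

W+ = 18.5, W- = 36.5, W = min = 18.5, p = 0.358013, fail to reject H0.


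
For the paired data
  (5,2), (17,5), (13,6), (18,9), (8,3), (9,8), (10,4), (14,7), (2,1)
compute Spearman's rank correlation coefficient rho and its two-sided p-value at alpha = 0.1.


Step 1: Rank x and y separately (midranks; no ties here).
rank(x): 5->2, 17->8, 13->6, 18->9, 8->3, 9->4, 10->5, 14->7, 2->1
rank(y): 2->2, 5->5, 6->6, 9->9, 3->3, 8->8, 4->4, 7->7, 1->1
Step 2: d_i = R_x(i) - R_y(i); compute d_i^2.
  (2-2)^2=0, (8-5)^2=9, (6-6)^2=0, (9-9)^2=0, (3-3)^2=0, (4-8)^2=16, (5-4)^2=1, (7-7)^2=0, (1-1)^2=0
sum(d^2) = 26.
Step 3: rho = 1 - 6*26 / (9*(9^2 - 1)) = 1 - 156/720 = 0.783333.
Step 4: Under H0, t = rho * sqrt((n-2)/(1-rho^2)) = 3.3341 ~ t(7).
Step 5: Two-sided p-value from the t-distribution with 7 df = 0.012520.
Step 6: alpha = 0.1. reject H0.

rho = 0.7833, p = 0.012520, reject H0 at alpha = 0.1.


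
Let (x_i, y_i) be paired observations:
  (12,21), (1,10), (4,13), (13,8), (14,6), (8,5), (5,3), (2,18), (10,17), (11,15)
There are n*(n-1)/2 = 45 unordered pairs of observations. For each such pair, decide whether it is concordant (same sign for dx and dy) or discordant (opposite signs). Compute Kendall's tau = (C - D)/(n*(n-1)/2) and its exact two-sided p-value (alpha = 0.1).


Step 1: Enumerate the 45 unordered pairs (i,j) with i<j and classify each by sign(x_j-x_i) * sign(y_j-y_i).
  (1,2):dx=-11,dy=-11->C; (1,3):dx=-8,dy=-8->C; (1,4):dx=+1,dy=-13->D; (1,5):dx=+2,dy=-15->D
  (1,6):dx=-4,dy=-16->C; (1,7):dx=-7,dy=-18->C; (1,8):dx=-10,dy=-3->C; (1,9):dx=-2,dy=-4->C
  (1,10):dx=-1,dy=-6->C; (2,3):dx=+3,dy=+3->C; (2,4):dx=+12,dy=-2->D; (2,5):dx=+13,dy=-4->D
  (2,6):dx=+7,dy=-5->D; (2,7):dx=+4,dy=-7->D; (2,8):dx=+1,dy=+8->C; (2,9):dx=+9,dy=+7->C
  (2,10):dx=+10,dy=+5->C; (3,4):dx=+9,dy=-5->D; (3,5):dx=+10,dy=-7->D; (3,6):dx=+4,dy=-8->D
  (3,7):dx=+1,dy=-10->D; (3,8):dx=-2,dy=+5->D; (3,9):dx=+6,dy=+4->C; (3,10):dx=+7,dy=+2->C
  (4,5):dx=+1,dy=-2->D; (4,6):dx=-5,dy=-3->C; (4,7):dx=-8,dy=-5->C; (4,8):dx=-11,dy=+10->D
  (4,9):dx=-3,dy=+9->D; (4,10):dx=-2,dy=+7->D; (5,6):dx=-6,dy=-1->C; (5,7):dx=-9,dy=-3->C
  (5,8):dx=-12,dy=+12->D; (5,9):dx=-4,dy=+11->D; (5,10):dx=-3,dy=+9->D; (6,7):dx=-3,dy=-2->C
  (6,8):dx=-6,dy=+13->D; (6,9):dx=+2,dy=+12->C; (6,10):dx=+3,dy=+10->C; (7,8):dx=-3,dy=+15->D
  (7,9):dx=+5,dy=+14->C; (7,10):dx=+6,dy=+12->C; (8,9):dx=+8,dy=-1->D; (8,10):dx=+9,dy=-3->D
  (9,10):dx=+1,dy=-2->D
Step 2: C = 22, D = 23, total pairs = 45.
Step 3: tau = (C - D)/(n(n-1)/2) = (22 - 23)/45 = -0.022222.
Step 4: Exact two-sided p-value (enumerate n! = 3628800 permutations of y under H0): p = 1.000000.
Step 5: alpha = 0.1. fail to reject H0.

tau_b = -0.0222 (C=22, D=23), p = 1.000000, fail to reject H0.


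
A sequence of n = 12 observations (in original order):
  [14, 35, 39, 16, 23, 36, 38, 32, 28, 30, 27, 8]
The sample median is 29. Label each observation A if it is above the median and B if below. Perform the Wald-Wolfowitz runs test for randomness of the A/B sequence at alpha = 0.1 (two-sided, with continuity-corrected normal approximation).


Step 1: Compute median = 29; label A = above, B = below.
Labels in order: BAABBAAABABB  (n_A = 6, n_B = 6)
Step 2: Count runs R = 7.
Step 3: Under H0 (random ordering), E[R] = 2*n_A*n_B/(n_A+n_B) + 1 = 2*6*6/12 + 1 = 7.0000.
        Var[R] = 2*n_A*n_B*(2*n_A*n_B - n_A - n_B) / ((n_A+n_B)^2 * (n_A+n_B-1)) = 4320/1584 = 2.7273.
        SD[R] = 1.6514.
Step 4: R = E[R], so z = 0 with no continuity correction.
Step 5: Two-sided p-value via normal approximation = 2*(1 - Phi(|z|)) = 1.000000.
Step 6: alpha = 0.1. fail to reject H0.

R = 7, z = 0.0000, p = 1.000000, fail to reject H0.


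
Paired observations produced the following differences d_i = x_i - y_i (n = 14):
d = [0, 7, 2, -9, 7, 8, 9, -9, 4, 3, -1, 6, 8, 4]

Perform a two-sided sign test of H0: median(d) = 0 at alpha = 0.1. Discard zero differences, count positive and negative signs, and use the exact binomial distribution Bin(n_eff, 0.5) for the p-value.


Step 1: Discard zero differences. Original n = 14; n_eff = number of nonzero differences = 13.
Nonzero differences (with sign): +7, +2, -9, +7, +8, +9, -9, +4, +3, -1, +6, +8, +4
Step 2: Count signs: positive = 10, negative = 3.
Step 3: Under H0: P(positive) = 0.5, so the number of positives S ~ Bin(13, 0.5).
Step 4: Two-sided exact p-value = sum of Bin(13,0.5) probabilities at or below the observed probability = 0.092285.
Step 5: alpha = 0.1. reject H0.

n_eff = 13, pos = 10, neg = 3, p = 0.092285, reject H0.


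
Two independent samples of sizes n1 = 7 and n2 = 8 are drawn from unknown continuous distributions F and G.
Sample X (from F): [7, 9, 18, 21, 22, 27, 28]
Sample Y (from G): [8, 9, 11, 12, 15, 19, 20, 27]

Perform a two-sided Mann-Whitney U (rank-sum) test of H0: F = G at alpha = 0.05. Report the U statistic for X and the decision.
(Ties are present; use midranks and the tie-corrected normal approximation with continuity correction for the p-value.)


Step 1: Combine and sort all 15 observations; assign midranks.
sorted (value, group): (7,X), (8,Y), (9,X), (9,Y), (11,Y), (12,Y), (15,Y), (18,X), (19,Y), (20,Y), (21,X), (22,X), (27,X), (27,Y), (28,X)
ranks: 7->1, 8->2, 9->3.5, 9->3.5, 11->5, 12->6, 15->7, 18->8, 19->9, 20->10, 21->11, 22->12, 27->13.5, 27->13.5, 28->15
Step 2: Rank sum for X: R1 = 1 + 3.5 + 8 + 11 + 12 + 13.5 + 15 = 64.
Step 3: U_X = R1 - n1(n1+1)/2 = 64 - 7*8/2 = 64 - 28 = 36.
       U_Y = n1*n2 - U_X = 56 - 36 = 20.
Step 4: Ties are present, so use the tie-corrected normal approximation (with continuity correction) for the p-value.
Step 5: p-value = 0.384568; compare to alpha = 0.05. fail to reject H0.

U_X = 36, p = 0.384568, fail to reject H0 at alpha = 0.05.


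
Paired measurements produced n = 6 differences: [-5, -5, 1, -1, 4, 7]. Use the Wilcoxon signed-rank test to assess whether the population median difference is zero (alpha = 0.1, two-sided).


Step 1: Drop any zero differences (none here) and take |d_i|.
|d| = [5, 5, 1, 1, 4, 7]
Step 2: Midrank |d_i| (ties get averaged ranks).
ranks: |5|->4.5, |5|->4.5, |1|->1.5, |1|->1.5, |4|->3, |7|->6
Step 3: Attach original signs; sum ranks with positive sign and with negative sign.
W+ = 1.5 + 3 + 6 = 10.5
W- = 4.5 + 4.5 + 1.5 = 10.5
(Check: W+ + W- = 21 should equal n(n+1)/2 = 21.)
Step 4: Test statistic W = min(W+, W-) = 10.5.
Step 5: Ties in |d|, so use the tie-corrected normal approximation.
        E[W] = n(n+1)/4 = 6*7/4 = 10.5.
        Tie groups: |d|=1 (t=2), |d|=5 (t=2); sum(t^3 - t) = 12.
        Var[W] = n(n+1)(2n+1)/24 - sum(t^3-t)/48 = 546/24 - 12/48 = 22.5.
        z = (W - E[W]) / sqrt(Var[W]) = (10.5 - 10.5) / 4.7434 = 0.0000.
        Two-sided p = 2*Phi(z) = 1.000000.
Step 6: alpha = 0.1. fail to reject H0.

W+ = 10.5, W- = 10.5, W = min = 10.5, p = 1.000000, fail to reject H0.


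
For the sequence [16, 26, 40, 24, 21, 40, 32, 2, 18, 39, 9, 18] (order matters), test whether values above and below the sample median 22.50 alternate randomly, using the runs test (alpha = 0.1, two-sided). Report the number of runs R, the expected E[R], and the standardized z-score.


Step 1: Compute median = 22.50; label A = above, B = below.
Labels in order: BAAABAABBABB  (n_A = 6, n_B = 6)
Step 2: Count runs R = 7.
Step 3: Under H0 (random ordering), E[R] = 2*n_A*n_B/(n_A+n_B) + 1 = 2*6*6/12 + 1 = 7.0000.
        Var[R] = 2*n_A*n_B*(2*n_A*n_B - n_A - n_B) / ((n_A+n_B)^2 * (n_A+n_B-1)) = 4320/1584 = 2.7273.
        SD[R] = 1.6514.
Step 4: R = E[R], so z = 0 with no continuity correction.
Step 5: Two-sided p-value via normal approximation = 2*(1 - Phi(|z|)) = 1.000000.
Step 6: alpha = 0.1. fail to reject H0.

R = 7, z = 0.0000, p = 1.000000, fail to reject H0.


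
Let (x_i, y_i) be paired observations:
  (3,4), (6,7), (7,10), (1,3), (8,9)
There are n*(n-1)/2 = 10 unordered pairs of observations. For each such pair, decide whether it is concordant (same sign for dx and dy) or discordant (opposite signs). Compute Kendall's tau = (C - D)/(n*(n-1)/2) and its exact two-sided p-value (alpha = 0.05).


Step 1: Enumerate the 10 unordered pairs (i,j) with i<j and classify each by sign(x_j-x_i) * sign(y_j-y_i).
  (1,2):dx=+3,dy=+3->C; (1,3):dx=+4,dy=+6->C; (1,4):dx=-2,dy=-1->C; (1,5):dx=+5,dy=+5->C
  (2,3):dx=+1,dy=+3->C; (2,4):dx=-5,dy=-4->C; (2,5):dx=+2,dy=+2->C; (3,4):dx=-6,dy=-7->C
  (3,5):dx=+1,dy=-1->D; (4,5):dx=+7,dy=+6->C
Step 2: C = 9, D = 1, total pairs = 10.
Step 3: tau = (C - D)/(n(n-1)/2) = (9 - 1)/10 = 0.800000.
Step 4: Exact two-sided p-value (enumerate n! = 120 permutations of y under H0): p = 0.083333.
Step 5: alpha = 0.05. fail to reject H0.

tau_b = 0.8000 (C=9, D=1), p = 0.083333, fail to reject H0.


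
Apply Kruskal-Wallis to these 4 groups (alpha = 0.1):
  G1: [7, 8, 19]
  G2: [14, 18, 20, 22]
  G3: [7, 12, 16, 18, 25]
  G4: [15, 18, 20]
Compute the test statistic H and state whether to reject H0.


Step 1: Combine all N = 15 observations and assign midranks.
sorted (value, group, rank): (7,G1,1.5), (7,G3,1.5), (8,G1,3), (12,G3,4), (14,G2,5), (15,G4,6), (16,G3,7), (18,G2,9), (18,G3,9), (18,G4,9), (19,G1,11), (20,G2,12.5), (20,G4,12.5), (22,G2,14), (25,G3,15)
Step 2: Sum ranks within each group.
R_1 = 15.5 (n_1 = 3)
R_2 = 40.5 (n_2 = 4)
R_3 = 36.5 (n_3 = 5)
R_4 = 27.5 (n_4 = 3)
Step 3: H = 12/(N(N+1)) * sum(R_i^2/n_i) - 3(N+1)
     = 12/(15*16) * (15.5^2/3 + 40.5^2/4 + 36.5^2/5 + 27.5^2/3) - 3*16
     = 0.050000 * 1008.68 - 48
     = 2.433958.
Step 4: Ties present; correction factor C = 1 - 36/(15^3 - 15) = 0.989286. Corrected H = 2.433958 / 0.989286 = 2.460319.
Step 5: Under H0, H ~ chi^2(3); p-value = 0.482505.
Step 6: alpha = 0.1. fail to reject H0.

H = 2.4603, df = 3, p = 0.482505, fail to reject H0.


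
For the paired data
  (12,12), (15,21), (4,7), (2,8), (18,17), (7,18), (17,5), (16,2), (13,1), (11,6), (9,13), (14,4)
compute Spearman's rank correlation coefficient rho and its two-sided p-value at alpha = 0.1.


Step 1: Rank x and y separately (midranks; no ties here).
rank(x): 12->6, 15->9, 4->2, 2->1, 18->12, 7->3, 17->11, 16->10, 13->7, 11->5, 9->4, 14->8
rank(y): 12->8, 21->12, 7->6, 8->7, 17->10, 18->11, 5->4, 2->2, 1->1, 6->5, 13->9, 4->3
Step 2: d_i = R_x(i) - R_y(i); compute d_i^2.
  (6-8)^2=4, (9-12)^2=9, (2-6)^2=16, (1-7)^2=36, (12-10)^2=4, (3-11)^2=64, (11-4)^2=49, (10-2)^2=64, (7-1)^2=36, (5-5)^2=0, (4-9)^2=25, (8-3)^2=25
sum(d^2) = 332.
Step 3: rho = 1 - 6*332 / (12*(12^2 - 1)) = 1 - 1992/1716 = -0.160839.
Step 4: Under H0, t = rho * sqrt((n-2)/(1-rho^2)) = -0.5153 ~ t(10).
Step 5: Two-sided p-value from the t-distribution with 10 df = 0.617523.
Step 6: alpha = 0.1. fail to reject H0.

rho = -0.1608, p = 0.617523, fail to reject H0 at alpha = 0.1.


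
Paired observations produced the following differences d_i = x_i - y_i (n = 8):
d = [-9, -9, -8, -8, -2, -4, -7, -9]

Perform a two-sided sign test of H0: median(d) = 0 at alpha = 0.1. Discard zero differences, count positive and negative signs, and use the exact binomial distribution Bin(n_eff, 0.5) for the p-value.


Step 1: Discard zero differences. Original n = 8; n_eff = number of nonzero differences = 8.
Nonzero differences (with sign): -9, -9, -8, -8, -2, -4, -7, -9
Step 2: Count signs: positive = 0, negative = 8.
Step 3: Under H0: P(positive) = 0.5, so the number of positives S ~ Bin(8, 0.5).
Step 4: Two-sided exact p-value = sum of Bin(8,0.5) probabilities at or below the observed probability = 0.007812.
Step 5: alpha = 0.1. reject H0.

n_eff = 8, pos = 0, neg = 8, p = 0.007812, reject H0.


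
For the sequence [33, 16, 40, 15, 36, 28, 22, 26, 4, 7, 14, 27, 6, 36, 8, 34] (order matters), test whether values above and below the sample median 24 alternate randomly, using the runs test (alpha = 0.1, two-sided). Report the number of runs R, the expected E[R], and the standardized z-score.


Step 1: Compute median = 24; label A = above, B = below.
Labels in order: ABABAABABBBABABA  (n_A = 8, n_B = 8)
Step 2: Count runs R = 13.
Step 3: Under H0 (random ordering), E[R] = 2*n_A*n_B/(n_A+n_B) + 1 = 2*8*8/16 + 1 = 9.0000.
        Var[R] = 2*n_A*n_B*(2*n_A*n_B - n_A - n_B) / ((n_A+n_B)^2 * (n_A+n_B-1)) = 14336/3840 = 3.7333.
        SD[R] = 1.9322.
Step 4: Continuity-corrected z = (R - 0.5 - E[R]) / SD[R] = (13 - 0.5 - 9.0000) / 1.9322 = 1.8114.
Step 5: Two-sided p-value via normal approximation = 2*(1 - Phi(|z|)) = 0.070076.
Step 6: alpha = 0.1. reject H0.

R = 13, z = 1.8114, p = 0.070076, reject H0.


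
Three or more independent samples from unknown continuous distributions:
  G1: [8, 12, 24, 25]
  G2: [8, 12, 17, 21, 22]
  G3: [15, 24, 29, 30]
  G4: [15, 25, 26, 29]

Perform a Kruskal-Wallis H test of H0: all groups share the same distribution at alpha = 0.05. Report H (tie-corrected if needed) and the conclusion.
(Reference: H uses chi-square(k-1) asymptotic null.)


Step 1: Combine all N = 17 observations and assign midranks.
sorted (value, group, rank): (8,G1,1.5), (8,G2,1.5), (12,G1,3.5), (12,G2,3.5), (15,G3,5.5), (15,G4,5.5), (17,G2,7), (21,G2,8), (22,G2,9), (24,G1,10.5), (24,G3,10.5), (25,G1,12.5), (25,G4,12.5), (26,G4,14), (29,G3,15.5), (29,G4,15.5), (30,G3,17)
Step 2: Sum ranks within each group.
R_1 = 28 (n_1 = 4)
R_2 = 29 (n_2 = 5)
R_3 = 48.5 (n_3 = 4)
R_4 = 47.5 (n_4 = 4)
Step 3: H = 12/(N(N+1)) * sum(R_i^2/n_i) - 3(N+1)
     = 12/(17*18) * (28^2/4 + 29^2/5 + 48.5^2/4 + 47.5^2/4) - 3*18
     = 0.039216 * 1516.33 - 54
     = 5.463725.
Step 4: Ties present; correction factor C = 1 - 36/(17^3 - 17) = 0.992647. Corrected H = 5.463725 / 0.992647 = 5.504198.
Step 5: Under H0, H ~ chi^2(3); p-value = 0.138388.
Step 6: alpha = 0.05. fail to reject H0.

H = 5.5042, df = 3, p = 0.138388, fail to reject H0.


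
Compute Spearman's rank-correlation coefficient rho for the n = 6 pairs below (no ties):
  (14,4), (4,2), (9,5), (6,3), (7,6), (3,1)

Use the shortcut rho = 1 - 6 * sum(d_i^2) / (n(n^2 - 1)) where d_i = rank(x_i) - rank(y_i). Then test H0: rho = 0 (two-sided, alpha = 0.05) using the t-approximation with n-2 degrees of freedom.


Step 1: Rank x and y separately (midranks; no ties here).
rank(x): 14->6, 4->2, 9->5, 6->3, 7->4, 3->1
rank(y): 4->4, 2->2, 5->5, 3->3, 6->6, 1->1
Step 2: d_i = R_x(i) - R_y(i); compute d_i^2.
  (6-4)^2=4, (2-2)^2=0, (5-5)^2=0, (3-3)^2=0, (4-6)^2=4, (1-1)^2=0
sum(d^2) = 8.
Step 3: rho = 1 - 6*8 / (6*(6^2 - 1)) = 1 - 48/210 = 0.771429.
Step 4: Under H0, t = rho * sqrt((n-2)/(1-rho^2)) = 2.4247 ~ t(4).
Step 5: Two-sided p-value from the t-distribution with 4 df = 0.072397.
Step 6: alpha = 0.05. fail to reject H0.

rho = 0.7714, p = 0.072397, fail to reject H0 at alpha = 0.05.


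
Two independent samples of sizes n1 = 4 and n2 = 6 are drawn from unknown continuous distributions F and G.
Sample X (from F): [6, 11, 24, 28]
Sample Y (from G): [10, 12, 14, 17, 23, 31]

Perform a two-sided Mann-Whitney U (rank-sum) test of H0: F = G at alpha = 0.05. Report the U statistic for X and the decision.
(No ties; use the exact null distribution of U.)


Step 1: Combine and sort all 10 observations; assign midranks.
sorted (value, group): (6,X), (10,Y), (11,X), (12,Y), (14,Y), (17,Y), (23,Y), (24,X), (28,X), (31,Y)
ranks: 6->1, 10->2, 11->3, 12->4, 14->5, 17->6, 23->7, 24->8, 28->9, 31->10
Step 2: Rank sum for X: R1 = 1 + 3 + 8 + 9 = 21.
Step 3: U_X = R1 - n1(n1+1)/2 = 21 - 4*5/2 = 21 - 10 = 11.
       U_Y = n1*n2 - U_X = 24 - 11 = 13.
Step 4: No ties, so the exact null distribution of U (based on enumerating the C(10,4) = 210 equally likely rank assignments) gives the two-sided p-value.
Step 5: p-value = 0.914286; compare to alpha = 0.05. fail to reject H0.

U_X = 11, p = 0.914286, fail to reject H0 at alpha = 0.05.


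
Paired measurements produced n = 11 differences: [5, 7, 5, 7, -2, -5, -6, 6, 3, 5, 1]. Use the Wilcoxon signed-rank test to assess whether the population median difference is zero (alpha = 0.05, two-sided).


Step 1: Drop any zero differences (none here) and take |d_i|.
|d| = [5, 7, 5, 7, 2, 5, 6, 6, 3, 5, 1]
Step 2: Midrank |d_i| (ties get averaged ranks).
ranks: |5|->5.5, |7|->10.5, |5|->5.5, |7|->10.5, |2|->2, |5|->5.5, |6|->8.5, |6|->8.5, |3|->3, |5|->5.5, |1|->1
Step 3: Attach original signs; sum ranks with positive sign and with negative sign.
W+ = 5.5 + 10.5 + 5.5 + 10.5 + 8.5 + 3 + 5.5 + 1 = 50
W- = 2 + 5.5 + 8.5 = 16
(Check: W+ + W- = 66 should equal n(n+1)/2 = 66.)
Step 4: Test statistic W = min(W+, W-) = 16.
Step 5: Ties in |d|, so use the tie-corrected normal approximation.
        E[W] = n(n+1)/4 = 11*12/4 = 33.
        Tie groups: |d|=5 (t=4), |d|=6 (t=2), |d|=7 (t=2); sum(t^3 - t) = 72.
        Var[W] = n(n+1)(2n+1)/24 - sum(t^3-t)/48 = 3036/24 - 72/48 = 125.
        z = (W - E[W]) / sqrt(Var[W]) = (16 - 33) / 11.1803 = -1.5205.
        Two-sided p = 2*Phi(z) = 0.128379.
Step 6: alpha = 0.05. fail to reject H0.

W+ = 50, W- = 16, W = min = 16, p = 0.128379, fail to reject H0.


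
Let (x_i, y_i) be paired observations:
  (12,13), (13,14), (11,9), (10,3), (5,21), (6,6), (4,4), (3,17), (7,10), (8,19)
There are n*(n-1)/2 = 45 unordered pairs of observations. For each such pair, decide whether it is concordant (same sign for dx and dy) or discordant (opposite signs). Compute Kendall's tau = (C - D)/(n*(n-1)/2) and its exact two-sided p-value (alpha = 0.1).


Step 1: Enumerate the 45 unordered pairs (i,j) with i<j and classify each by sign(x_j-x_i) * sign(y_j-y_i).
  (1,2):dx=+1,dy=+1->C; (1,3):dx=-1,dy=-4->C; (1,4):dx=-2,dy=-10->C; (1,5):dx=-7,dy=+8->D
  (1,6):dx=-6,dy=-7->C; (1,7):dx=-8,dy=-9->C; (1,8):dx=-9,dy=+4->D; (1,9):dx=-5,dy=-3->C
  (1,10):dx=-4,dy=+6->D; (2,3):dx=-2,dy=-5->C; (2,4):dx=-3,dy=-11->C; (2,5):dx=-8,dy=+7->D
  (2,6):dx=-7,dy=-8->C; (2,7):dx=-9,dy=-10->C; (2,8):dx=-10,dy=+3->D; (2,9):dx=-6,dy=-4->C
  (2,10):dx=-5,dy=+5->D; (3,4):dx=-1,dy=-6->C; (3,5):dx=-6,dy=+12->D; (3,6):dx=-5,dy=-3->C
  (3,7):dx=-7,dy=-5->C; (3,8):dx=-8,dy=+8->D; (3,9):dx=-4,dy=+1->D; (3,10):dx=-3,dy=+10->D
  (4,5):dx=-5,dy=+18->D; (4,6):dx=-4,dy=+3->D; (4,7):dx=-6,dy=+1->D; (4,8):dx=-7,dy=+14->D
  (4,9):dx=-3,dy=+7->D; (4,10):dx=-2,dy=+16->D; (5,6):dx=+1,dy=-15->D; (5,7):dx=-1,dy=-17->C
  (5,8):dx=-2,dy=-4->C; (5,9):dx=+2,dy=-11->D; (5,10):dx=+3,dy=-2->D; (6,7):dx=-2,dy=-2->C
  (6,8):dx=-3,dy=+11->D; (6,9):dx=+1,dy=+4->C; (6,10):dx=+2,dy=+13->C; (7,8):dx=-1,dy=+13->D
  (7,9):dx=+3,dy=+6->C; (7,10):dx=+4,dy=+15->C; (8,9):dx=+4,dy=-7->D; (8,10):dx=+5,dy=+2->C
  (9,10):dx=+1,dy=+9->C
Step 2: C = 23, D = 22, total pairs = 45.
Step 3: tau = (C - D)/(n(n-1)/2) = (23 - 22)/45 = 0.022222.
Step 4: Exact two-sided p-value (enumerate n! = 3628800 permutations of y under H0): p = 1.000000.
Step 5: alpha = 0.1. fail to reject H0.

tau_b = 0.0222 (C=23, D=22), p = 1.000000, fail to reject H0.


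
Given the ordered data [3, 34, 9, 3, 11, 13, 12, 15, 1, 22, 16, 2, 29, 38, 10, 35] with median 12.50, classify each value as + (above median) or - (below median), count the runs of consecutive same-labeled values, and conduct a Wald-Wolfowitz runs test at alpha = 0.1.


Step 1: Compute median = 12.50; label A = above, B = below.
Labels in order: BABBBABABAABAABA  (n_A = 8, n_B = 8)
Step 2: Count runs R = 12.
Step 3: Under H0 (random ordering), E[R] = 2*n_A*n_B/(n_A+n_B) + 1 = 2*8*8/16 + 1 = 9.0000.
        Var[R] = 2*n_A*n_B*(2*n_A*n_B - n_A - n_B) / ((n_A+n_B)^2 * (n_A+n_B-1)) = 14336/3840 = 3.7333.
        SD[R] = 1.9322.
Step 4: Continuity-corrected z = (R - 0.5 - E[R]) / SD[R] = (12 - 0.5 - 9.0000) / 1.9322 = 1.2939.
Step 5: Two-sided p-value via normal approximation = 2*(1 - Phi(|z|)) = 0.195709.
Step 6: alpha = 0.1. fail to reject H0.

R = 12, z = 1.2939, p = 0.195709, fail to reject H0.


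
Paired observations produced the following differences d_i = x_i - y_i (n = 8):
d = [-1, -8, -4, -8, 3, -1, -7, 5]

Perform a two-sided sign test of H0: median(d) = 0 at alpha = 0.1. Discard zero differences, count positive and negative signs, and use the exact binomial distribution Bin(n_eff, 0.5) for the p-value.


Step 1: Discard zero differences. Original n = 8; n_eff = number of nonzero differences = 8.
Nonzero differences (with sign): -1, -8, -4, -8, +3, -1, -7, +5
Step 2: Count signs: positive = 2, negative = 6.
Step 3: Under H0: P(positive) = 0.5, so the number of positives S ~ Bin(8, 0.5).
Step 4: Two-sided exact p-value = sum of Bin(8,0.5) probabilities at or below the observed probability = 0.289062.
Step 5: alpha = 0.1. fail to reject H0.

n_eff = 8, pos = 2, neg = 6, p = 0.289062, fail to reject H0.


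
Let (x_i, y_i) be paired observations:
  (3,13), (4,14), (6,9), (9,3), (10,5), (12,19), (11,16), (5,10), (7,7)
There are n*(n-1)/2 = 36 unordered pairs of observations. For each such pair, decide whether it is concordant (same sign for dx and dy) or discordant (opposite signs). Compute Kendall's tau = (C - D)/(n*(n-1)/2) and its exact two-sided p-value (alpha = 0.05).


Step 1: Enumerate the 36 unordered pairs (i,j) with i<j and classify each by sign(x_j-x_i) * sign(y_j-y_i).
  (1,2):dx=+1,dy=+1->C; (1,3):dx=+3,dy=-4->D; (1,4):dx=+6,dy=-10->D; (1,5):dx=+7,dy=-8->D
  (1,6):dx=+9,dy=+6->C; (1,7):dx=+8,dy=+3->C; (1,8):dx=+2,dy=-3->D; (1,9):dx=+4,dy=-6->D
  (2,3):dx=+2,dy=-5->D; (2,4):dx=+5,dy=-11->D; (2,5):dx=+6,dy=-9->D; (2,6):dx=+8,dy=+5->C
  (2,7):dx=+7,dy=+2->C; (2,8):dx=+1,dy=-4->D; (2,9):dx=+3,dy=-7->D; (3,4):dx=+3,dy=-6->D
  (3,5):dx=+4,dy=-4->D; (3,6):dx=+6,dy=+10->C; (3,7):dx=+5,dy=+7->C; (3,8):dx=-1,dy=+1->D
  (3,9):dx=+1,dy=-2->D; (4,5):dx=+1,dy=+2->C; (4,6):dx=+3,dy=+16->C; (4,7):dx=+2,dy=+13->C
  (4,8):dx=-4,dy=+7->D; (4,9):dx=-2,dy=+4->D; (5,6):dx=+2,dy=+14->C; (5,7):dx=+1,dy=+11->C
  (5,8):dx=-5,dy=+5->D; (5,9):dx=-3,dy=+2->D; (6,7):dx=-1,dy=-3->C; (6,8):dx=-7,dy=-9->C
  (6,9):dx=-5,dy=-12->C; (7,8):dx=-6,dy=-6->C; (7,9):dx=-4,dy=-9->C; (8,9):dx=+2,dy=-3->D
Step 2: C = 17, D = 19, total pairs = 36.
Step 3: tau = (C - D)/(n(n-1)/2) = (17 - 19)/36 = -0.055556.
Step 4: Exact two-sided p-value (enumerate n! = 362880 permutations of y under H0): p = 0.919455.
Step 5: alpha = 0.05. fail to reject H0.

tau_b = -0.0556 (C=17, D=19), p = 0.919455, fail to reject H0.


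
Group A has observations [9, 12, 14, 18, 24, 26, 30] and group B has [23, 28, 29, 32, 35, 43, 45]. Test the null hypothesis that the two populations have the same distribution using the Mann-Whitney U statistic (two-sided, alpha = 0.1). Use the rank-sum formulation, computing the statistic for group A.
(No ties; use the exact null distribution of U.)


Step 1: Combine and sort all 14 observations; assign midranks.
sorted (value, group): (9,X), (12,X), (14,X), (18,X), (23,Y), (24,X), (26,X), (28,Y), (29,Y), (30,X), (32,Y), (35,Y), (43,Y), (45,Y)
ranks: 9->1, 12->2, 14->3, 18->4, 23->5, 24->6, 26->7, 28->8, 29->9, 30->10, 32->11, 35->12, 43->13, 45->14
Step 2: Rank sum for X: R1 = 1 + 2 + 3 + 4 + 6 + 7 + 10 = 33.
Step 3: U_X = R1 - n1(n1+1)/2 = 33 - 7*8/2 = 33 - 28 = 5.
       U_Y = n1*n2 - U_X = 49 - 5 = 44.
Step 4: No ties, so the exact null distribution of U (based on enumerating the C(14,7) = 3432 equally likely rank assignments) gives the two-sided p-value.
Step 5: p-value = 0.011072; compare to alpha = 0.1. reject H0.

U_X = 5, p = 0.011072, reject H0 at alpha = 0.1.


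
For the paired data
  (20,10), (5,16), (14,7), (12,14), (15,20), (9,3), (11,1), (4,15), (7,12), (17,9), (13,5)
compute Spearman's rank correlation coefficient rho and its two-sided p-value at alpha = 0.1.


Step 1: Rank x and y separately (midranks; no ties here).
rank(x): 20->11, 5->2, 14->8, 12->6, 15->9, 9->4, 11->5, 4->1, 7->3, 17->10, 13->7
rank(y): 10->6, 16->10, 7->4, 14->8, 20->11, 3->2, 1->1, 15->9, 12->7, 9->5, 5->3
Step 2: d_i = R_x(i) - R_y(i); compute d_i^2.
  (11-6)^2=25, (2-10)^2=64, (8-4)^2=16, (6-8)^2=4, (9-11)^2=4, (4-2)^2=4, (5-1)^2=16, (1-9)^2=64, (3-7)^2=16, (10-5)^2=25, (7-3)^2=16
sum(d^2) = 254.
Step 3: rho = 1 - 6*254 / (11*(11^2 - 1)) = 1 - 1524/1320 = -0.154545.
Step 4: Under H0, t = rho * sqrt((n-2)/(1-rho^2)) = -0.4693 ~ t(9).
Step 5: Two-sided p-value from the t-distribution with 9 df = 0.650034.
Step 6: alpha = 0.1. fail to reject H0.

rho = -0.1545, p = 0.650034, fail to reject H0 at alpha = 0.1.


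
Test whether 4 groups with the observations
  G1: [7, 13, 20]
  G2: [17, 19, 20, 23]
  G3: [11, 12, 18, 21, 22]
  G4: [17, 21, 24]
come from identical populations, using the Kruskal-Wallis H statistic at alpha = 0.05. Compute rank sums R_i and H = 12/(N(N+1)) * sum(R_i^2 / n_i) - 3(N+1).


Step 1: Combine all N = 15 observations and assign midranks.
sorted (value, group, rank): (7,G1,1), (11,G3,2), (12,G3,3), (13,G1,4), (17,G2,5.5), (17,G4,5.5), (18,G3,7), (19,G2,8), (20,G1,9.5), (20,G2,9.5), (21,G3,11.5), (21,G4,11.5), (22,G3,13), (23,G2,14), (24,G4,15)
Step 2: Sum ranks within each group.
R_1 = 14.5 (n_1 = 3)
R_2 = 37 (n_2 = 4)
R_3 = 36.5 (n_3 = 5)
R_4 = 32 (n_4 = 3)
Step 3: H = 12/(N(N+1)) * sum(R_i^2/n_i) - 3(N+1)
     = 12/(15*16) * (14.5^2/3 + 37^2/4 + 36.5^2/5 + 32^2/3) - 3*16
     = 0.050000 * 1020.12 - 48
     = 3.005833.
Step 4: Ties present; correction factor C = 1 - 18/(15^3 - 15) = 0.994643. Corrected H = 3.005833 / 0.994643 = 3.022023.
Step 5: Under H0, H ~ chi^2(3); p-value = 0.388242.
Step 6: alpha = 0.05. fail to reject H0.

H = 3.0220, df = 3, p = 0.388242, fail to reject H0.


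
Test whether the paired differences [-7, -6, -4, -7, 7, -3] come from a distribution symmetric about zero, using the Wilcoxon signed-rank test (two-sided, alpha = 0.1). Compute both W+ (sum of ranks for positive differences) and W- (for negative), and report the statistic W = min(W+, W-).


Step 1: Drop any zero differences (none here) and take |d_i|.
|d| = [7, 6, 4, 7, 7, 3]
Step 2: Midrank |d_i| (ties get averaged ranks).
ranks: |7|->5, |6|->3, |4|->2, |7|->5, |7|->5, |3|->1
Step 3: Attach original signs; sum ranks with positive sign and with negative sign.
W+ = 5 = 5
W- = 5 + 3 + 2 + 5 + 1 = 16
(Check: W+ + W- = 21 should equal n(n+1)/2 = 21.)
Step 4: Test statistic W = min(W+, W-) = 5.
Step 5: Ties in |d|, so use the tie-corrected normal approximation.
        E[W] = n(n+1)/4 = 6*7/4 = 10.5.
        Tie groups: |d|=7 (t=3); sum(t^3 - t) = 24.
        Var[W] = n(n+1)(2n+1)/24 - sum(t^3-t)/48 = 546/24 - 24/48 = 22.25.
        z = (W - E[W]) / sqrt(Var[W]) = (5 - 10.5) / 4.7170 = -1.1660.
        Two-sided p = 2*Phi(z) = 0.243615.
Step 6: alpha = 0.1. fail to reject H0.

W+ = 5, W- = 16, W = min = 5, p = 0.243615, fail to reject H0.


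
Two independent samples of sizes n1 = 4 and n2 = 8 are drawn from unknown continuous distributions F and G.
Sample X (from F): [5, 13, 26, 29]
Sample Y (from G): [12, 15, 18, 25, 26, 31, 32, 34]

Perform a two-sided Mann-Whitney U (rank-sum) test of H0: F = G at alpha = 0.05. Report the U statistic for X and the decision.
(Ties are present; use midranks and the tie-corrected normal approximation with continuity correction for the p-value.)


Step 1: Combine and sort all 12 observations; assign midranks.
sorted (value, group): (5,X), (12,Y), (13,X), (15,Y), (18,Y), (25,Y), (26,X), (26,Y), (29,X), (31,Y), (32,Y), (34,Y)
ranks: 5->1, 12->2, 13->3, 15->4, 18->5, 25->6, 26->7.5, 26->7.5, 29->9, 31->10, 32->11, 34->12
Step 2: Rank sum for X: R1 = 1 + 3 + 7.5 + 9 = 20.5.
Step 3: U_X = R1 - n1(n1+1)/2 = 20.5 - 4*5/2 = 20.5 - 10 = 10.5.
       U_Y = n1*n2 - U_X = 32 - 10.5 = 21.5.
Step 4: Ties are present, so use the tie-corrected normal approximation (with continuity correction) for the p-value.
Step 5: p-value = 0.394938; compare to alpha = 0.05. fail to reject H0.

U_X = 10.5, p = 0.394938, fail to reject H0 at alpha = 0.05.


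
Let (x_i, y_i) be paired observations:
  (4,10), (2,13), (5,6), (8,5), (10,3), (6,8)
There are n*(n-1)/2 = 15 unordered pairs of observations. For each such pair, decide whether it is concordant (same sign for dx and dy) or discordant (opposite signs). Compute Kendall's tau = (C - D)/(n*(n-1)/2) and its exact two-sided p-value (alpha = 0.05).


Step 1: Enumerate the 15 unordered pairs (i,j) with i<j and classify each by sign(x_j-x_i) * sign(y_j-y_i).
  (1,2):dx=-2,dy=+3->D; (1,3):dx=+1,dy=-4->D; (1,4):dx=+4,dy=-5->D; (1,5):dx=+6,dy=-7->D
  (1,6):dx=+2,dy=-2->D; (2,3):dx=+3,dy=-7->D; (2,4):dx=+6,dy=-8->D; (2,5):dx=+8,dy=-10->D
  (2,6):dx=+4,dy=-5->D; (3,4):dx=+3,dy=-1->D; (3,5):dx=+5,dy=-3->D; (3,6):dx=+1,dy=+2->C
  (4,5):dx=+2,dy=-2->D; (4,6):dx=-2,dy=+3->D; (5,6):dx=-4,dy=+5->D
Step 2: C = 1, D = 14, total pairs = 15.
Step 3: tau = (C - D)/(n(n-1)/2) = (1 - 14)/15 = -0.866667.
Step 4: Exact two-sided p-value (enumerate n! = 720 permutations of y under H0): p = 0.016667.
Step 5: alpha = 0.05. reject H0.

tau_b = -0.8667 (C=1, D=14), p = 0.016667, reject H0.


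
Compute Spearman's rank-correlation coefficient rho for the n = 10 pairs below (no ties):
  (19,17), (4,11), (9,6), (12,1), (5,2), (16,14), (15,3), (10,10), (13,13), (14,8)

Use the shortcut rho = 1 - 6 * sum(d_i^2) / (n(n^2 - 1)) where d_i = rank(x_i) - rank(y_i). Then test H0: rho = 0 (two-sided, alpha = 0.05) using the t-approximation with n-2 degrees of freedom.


Step 1: Rank x and y separately (midranks; no ties here).
rank(x): 19->10, 4->1, 9->3, 12->5, 5->2, 16->9, 15->8, 10->4, 13->6, 14->7
rank(y): 17->10, 11->7, 6->4, 1->1, 2->2, 14->9, 3->3, 10->6, 13->8, 8->5
Step 2: d_i = R_x(i) - R_y(i); compute d_i^2.
  (10-10)^2=0, (1-7)^2=36, (3-4)^2=1, (5-1)^2=16, (2-2)^2=0, (9-9)^2=0, (8-3)^2=25, (4-6)^2=4, (6-8)^2=4, (7-5)^2=4
sum(d^2) = 90.
Step 3: rho = 1 - 6*90 / (10*(10^2 - 1)) = 1 - 540/990 = 0.454545.
Step 4: Under H0, t = rho * sqrt((n-2)/(1-rho^2)) = 1.4434 ~ t(8).
Step 5: Two-sided p-value from the t-distribution with 8 df = 0.186905.
Step 6: alpha = 0.05. fail to reject H0.

rho = 0.4545, p = 0.186905, fail to reject H0 at alpha = 0.05.


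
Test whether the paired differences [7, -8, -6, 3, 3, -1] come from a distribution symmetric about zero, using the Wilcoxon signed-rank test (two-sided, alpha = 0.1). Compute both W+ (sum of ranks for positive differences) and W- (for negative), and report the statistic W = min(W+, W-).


Step 1: Drop any zero differences (none here) and take |d_i|.
|d| = [7, 8, 6, 3, 3, 1]
Step 2: Midrank |d_i| (ties get averaged ranks).
ranks: |7|->5, |8|->6, |6|->4, |3|->2.5, |3|->2.5, |1|->1
Step 3: Attach original signs; sum ranks with positive sign and with negative sign.
W+ = 5 + 2.5 + 2.5 = 10
W- = 6 + 4 + 1 = 11
(Check: W+ + W- = 21 should equal n(n+1)/2 = 21.)
Step 4: Test statistic W = min(W+, W-) = 10.
Step 5: Ties in |d|, so use the tie-corrected normal approximation.
        E[W] = n(n+1)/4 = 6*7/4 = 10.5.
        Tie groups: |d|=3 (t=2); sum(t^3 - t) = 6.
        Var[W] = n(n+1)(2n+1)/24 - sum(t^3-t)/48 = 546/24 - 6/48 = 22.625.
        z = (W - E[W]) / sqrt(Var[W]) = (10 - 10.5) / 4.7566 = -0.1051.
        Two-sided p = 2*Phi(z) = 0.916282.
Step 6: alpha = 0.1. fail to reject H0.

W+ = 10, W- = 11, W = min = 10, p = 0.916282, fail to reject H0.
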